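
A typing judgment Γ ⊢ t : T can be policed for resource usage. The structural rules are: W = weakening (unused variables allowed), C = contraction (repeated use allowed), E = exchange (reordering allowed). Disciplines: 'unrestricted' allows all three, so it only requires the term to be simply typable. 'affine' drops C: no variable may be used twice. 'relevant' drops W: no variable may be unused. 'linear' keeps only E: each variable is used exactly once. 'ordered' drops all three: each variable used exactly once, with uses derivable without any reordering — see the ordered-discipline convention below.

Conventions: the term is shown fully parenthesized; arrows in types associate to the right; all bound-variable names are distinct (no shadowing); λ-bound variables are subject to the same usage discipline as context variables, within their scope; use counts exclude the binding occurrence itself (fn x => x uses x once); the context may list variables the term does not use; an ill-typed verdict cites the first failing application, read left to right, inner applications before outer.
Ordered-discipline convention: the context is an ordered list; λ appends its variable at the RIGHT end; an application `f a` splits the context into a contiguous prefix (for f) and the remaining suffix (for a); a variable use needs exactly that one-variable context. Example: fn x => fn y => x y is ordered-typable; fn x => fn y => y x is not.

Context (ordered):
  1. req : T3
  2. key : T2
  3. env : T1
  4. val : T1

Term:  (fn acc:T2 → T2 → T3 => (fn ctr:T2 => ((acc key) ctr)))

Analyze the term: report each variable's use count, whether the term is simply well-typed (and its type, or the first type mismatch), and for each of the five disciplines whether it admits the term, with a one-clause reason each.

use counts: req=0, key=1, env=0, val=0, acc (bound)=1, ctr (bound)=1
order of uses: acc, key, ctr
typing: the term checks, with type (T2 → T2 → T3) → T2 → T3
ordered: ✗, needs weakening: req, env, val unused
linear: ✗, needs weakening: req, env, val unused
affine: ✓, req, key, env, val, acc, ctr: no repeats, contraction unneeded
relevant: ✗, needs weakening: req, env, val unused
unrestricted: ✓, type-checks ((T2 → T2 → T3) → T2 → T3) and nothing is barred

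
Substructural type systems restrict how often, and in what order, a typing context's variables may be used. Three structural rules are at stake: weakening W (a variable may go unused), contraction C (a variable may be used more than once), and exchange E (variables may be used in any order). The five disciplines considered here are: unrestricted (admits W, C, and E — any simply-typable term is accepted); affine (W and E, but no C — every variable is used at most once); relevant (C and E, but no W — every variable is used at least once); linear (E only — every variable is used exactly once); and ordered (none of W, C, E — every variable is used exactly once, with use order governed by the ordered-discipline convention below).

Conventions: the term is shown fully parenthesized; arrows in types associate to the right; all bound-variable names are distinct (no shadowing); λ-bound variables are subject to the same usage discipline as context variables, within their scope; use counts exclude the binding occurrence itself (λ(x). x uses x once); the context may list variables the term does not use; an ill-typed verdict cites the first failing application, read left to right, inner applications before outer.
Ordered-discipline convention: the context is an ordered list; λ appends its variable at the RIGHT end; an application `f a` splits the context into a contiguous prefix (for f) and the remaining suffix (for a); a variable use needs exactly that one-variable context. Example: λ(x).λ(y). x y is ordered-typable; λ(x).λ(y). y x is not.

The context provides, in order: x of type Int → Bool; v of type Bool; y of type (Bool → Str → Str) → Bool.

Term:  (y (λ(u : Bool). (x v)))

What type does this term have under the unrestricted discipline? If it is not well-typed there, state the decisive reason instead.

not well-typed under unrestricted — not simply typable
variable uses: x=1; v=1; y=1; u [bound]=0
uses in reading order: y, x, v
typing: ill-typed: argument of type Bool where Int is required
summary: ordered ✗ · linear ✗ · affine ✗ · relevant ✗ · unrestricted ✗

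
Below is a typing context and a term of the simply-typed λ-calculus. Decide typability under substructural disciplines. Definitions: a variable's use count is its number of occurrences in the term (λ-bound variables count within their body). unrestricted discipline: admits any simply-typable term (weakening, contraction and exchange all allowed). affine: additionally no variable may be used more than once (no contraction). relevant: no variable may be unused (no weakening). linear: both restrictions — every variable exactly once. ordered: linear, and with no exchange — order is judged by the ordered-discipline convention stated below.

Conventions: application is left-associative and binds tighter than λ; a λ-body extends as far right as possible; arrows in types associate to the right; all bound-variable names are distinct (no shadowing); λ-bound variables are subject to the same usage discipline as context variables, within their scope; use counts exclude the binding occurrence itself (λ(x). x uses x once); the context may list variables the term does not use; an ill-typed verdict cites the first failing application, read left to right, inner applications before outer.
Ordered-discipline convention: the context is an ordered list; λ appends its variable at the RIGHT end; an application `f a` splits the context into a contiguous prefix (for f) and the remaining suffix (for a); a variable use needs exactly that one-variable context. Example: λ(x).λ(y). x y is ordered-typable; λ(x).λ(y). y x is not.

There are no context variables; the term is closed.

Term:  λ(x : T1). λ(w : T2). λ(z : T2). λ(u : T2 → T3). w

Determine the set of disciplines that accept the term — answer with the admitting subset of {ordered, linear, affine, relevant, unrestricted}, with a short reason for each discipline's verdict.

admitted by: affine, unrestricted
counts: x (λ-bound): 0; w (λ-bound): 1; z (λ-bound): 0; u (λ-bound): 0
left-to-right use order: w
typing: the term checks, with type T1 → T2 → T2 → (T2 → T3) → T2
ordered ✗ (needs weakening: x, z, u unused)
linear ✗ (needs weakening: x, z, u unused)
affine ✓ (x, w, z, u: no repeats, contraction unneeded)
relevant ✗ (needs weakening: x, z, u unused)
unrestricted ✓ (typability at T1 → T2 → T2 → (T2 → T3) → T2 is all that's needed)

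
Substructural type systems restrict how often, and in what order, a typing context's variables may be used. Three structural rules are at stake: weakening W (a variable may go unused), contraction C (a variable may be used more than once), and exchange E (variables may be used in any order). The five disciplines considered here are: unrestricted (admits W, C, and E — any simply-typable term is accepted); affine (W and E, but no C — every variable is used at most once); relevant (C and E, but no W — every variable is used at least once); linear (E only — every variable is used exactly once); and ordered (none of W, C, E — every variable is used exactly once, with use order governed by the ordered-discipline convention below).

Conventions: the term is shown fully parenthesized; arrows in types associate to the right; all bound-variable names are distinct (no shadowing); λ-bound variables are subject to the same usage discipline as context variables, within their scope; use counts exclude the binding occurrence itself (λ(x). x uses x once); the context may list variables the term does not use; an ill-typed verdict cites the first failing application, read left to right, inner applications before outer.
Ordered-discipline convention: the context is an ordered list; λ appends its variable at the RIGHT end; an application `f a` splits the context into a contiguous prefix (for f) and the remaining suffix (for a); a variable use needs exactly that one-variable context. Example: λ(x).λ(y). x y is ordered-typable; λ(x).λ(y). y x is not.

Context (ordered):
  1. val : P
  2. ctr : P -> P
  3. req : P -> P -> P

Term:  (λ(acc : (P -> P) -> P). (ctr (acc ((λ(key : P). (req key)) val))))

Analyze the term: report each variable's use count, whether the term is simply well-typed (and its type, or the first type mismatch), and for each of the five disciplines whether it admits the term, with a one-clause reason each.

variable uses: val=1; ctr=1; req=1; acc (λ-bound)=1; key (λ-bound)=1
uses in reading order: ctr, acc, req, key, val
typing: well-typed at ((P -> P) -> P) -> P
ordered: ✗, no ordered split (uses run ctr, acc, req, key, val)
linear: ✓, val, ctr, req, acc, key: one use apiece
affine: ✓, no duplicate uses among val, ctr, req, acc, key
relevant: ✓, none of val, ctr, req, acc, key goes unused
unrestricted: ✓, well-typed at ((P -> P) -> P) -> P; no restrictions here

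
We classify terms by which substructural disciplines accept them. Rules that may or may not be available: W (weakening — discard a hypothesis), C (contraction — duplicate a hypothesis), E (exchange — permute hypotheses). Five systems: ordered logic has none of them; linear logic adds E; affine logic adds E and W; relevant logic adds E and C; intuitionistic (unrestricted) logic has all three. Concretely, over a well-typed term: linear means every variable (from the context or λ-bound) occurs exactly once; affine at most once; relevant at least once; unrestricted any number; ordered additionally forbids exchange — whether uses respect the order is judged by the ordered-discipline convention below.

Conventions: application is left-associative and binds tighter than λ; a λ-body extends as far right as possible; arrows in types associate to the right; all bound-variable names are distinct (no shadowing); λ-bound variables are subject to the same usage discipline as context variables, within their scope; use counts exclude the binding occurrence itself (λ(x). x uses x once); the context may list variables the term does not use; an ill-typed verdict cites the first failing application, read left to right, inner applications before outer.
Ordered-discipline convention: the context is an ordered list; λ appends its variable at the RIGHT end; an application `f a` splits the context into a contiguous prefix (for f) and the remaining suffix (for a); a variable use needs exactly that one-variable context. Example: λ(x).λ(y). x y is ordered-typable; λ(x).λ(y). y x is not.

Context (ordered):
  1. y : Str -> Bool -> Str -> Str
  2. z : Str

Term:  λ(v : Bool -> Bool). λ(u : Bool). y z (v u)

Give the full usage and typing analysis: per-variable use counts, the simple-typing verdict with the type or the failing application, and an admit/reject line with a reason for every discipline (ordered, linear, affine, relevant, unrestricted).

usage: y: 1×; z: 1×; v [bound]: 1×; u [bound]: 1×
uses in reading order: y, z, v, u
typing: ✓ — (Bool -> Bool) -> Bool -> Str -> Str
ordered ✓ (y, z, v, u: once each, no exchange needed)
linear ✓ (each of y, z, v, u used exactly once)
affine ✓ (none of y, z, v, u used more than once)
relevant ✓ (every one of y, z, v, u appears)
unrestricted ✓ (type-checks ((Bool -> Bool) -> Bool -> Str -> Str) and nothing is barred)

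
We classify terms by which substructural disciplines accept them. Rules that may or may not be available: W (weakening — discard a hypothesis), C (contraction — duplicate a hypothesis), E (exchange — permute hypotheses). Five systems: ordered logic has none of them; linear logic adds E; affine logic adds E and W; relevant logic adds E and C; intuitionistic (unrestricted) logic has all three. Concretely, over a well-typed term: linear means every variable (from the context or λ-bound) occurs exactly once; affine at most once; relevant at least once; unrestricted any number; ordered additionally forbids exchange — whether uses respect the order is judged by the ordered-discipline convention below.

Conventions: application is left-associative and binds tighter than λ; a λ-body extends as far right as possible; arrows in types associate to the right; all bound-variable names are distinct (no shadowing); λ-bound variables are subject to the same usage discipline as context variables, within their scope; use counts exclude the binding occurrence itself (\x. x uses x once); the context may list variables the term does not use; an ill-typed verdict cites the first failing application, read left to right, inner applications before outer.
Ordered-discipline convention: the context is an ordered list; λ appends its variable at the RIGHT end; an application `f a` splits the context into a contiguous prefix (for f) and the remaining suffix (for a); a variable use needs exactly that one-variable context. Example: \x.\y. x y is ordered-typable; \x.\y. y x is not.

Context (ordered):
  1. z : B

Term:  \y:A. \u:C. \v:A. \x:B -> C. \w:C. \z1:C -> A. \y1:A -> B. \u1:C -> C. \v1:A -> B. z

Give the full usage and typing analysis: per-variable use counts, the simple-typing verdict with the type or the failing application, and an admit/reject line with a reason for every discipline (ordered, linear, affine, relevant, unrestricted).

counts: z=1; y (bound)=0; u (bound)=0; v (bound)=0; x (bound)=0; w (bound)=0; z1 (bound)=0; y1 (bound)=0; u1 (bound)=0; v1 (bound)=0
uses in reading order: z
typing: the term checks, with type A -> C -> A -> (B -> C) -> C -> (C -> A) -> (A -> B) -> (C -> C) -> (A -> B) -> B
ordered: ✗ — needs weakening: y, u, v, x, w, z1, y1, u1, v1 unused
linear: ✗ — needs weakening: y, u, v, x, w, z1, y1, u1, v1 unused
affine: ✓ — z, y, u, v, x, w, z1, y1, u1, v1: no repeats, contraction unneeded
relevant: ✗ — needs weakening: y, u, v, x, w, z1, y1, u1, v1 unused
unrestricted: ✓ — type-checks (A -> C -> A -> (B -> C) -> C -> (C -> A) -> (A -> B) -> (C -> C) -> (A -> B) -> B) and nothing is barred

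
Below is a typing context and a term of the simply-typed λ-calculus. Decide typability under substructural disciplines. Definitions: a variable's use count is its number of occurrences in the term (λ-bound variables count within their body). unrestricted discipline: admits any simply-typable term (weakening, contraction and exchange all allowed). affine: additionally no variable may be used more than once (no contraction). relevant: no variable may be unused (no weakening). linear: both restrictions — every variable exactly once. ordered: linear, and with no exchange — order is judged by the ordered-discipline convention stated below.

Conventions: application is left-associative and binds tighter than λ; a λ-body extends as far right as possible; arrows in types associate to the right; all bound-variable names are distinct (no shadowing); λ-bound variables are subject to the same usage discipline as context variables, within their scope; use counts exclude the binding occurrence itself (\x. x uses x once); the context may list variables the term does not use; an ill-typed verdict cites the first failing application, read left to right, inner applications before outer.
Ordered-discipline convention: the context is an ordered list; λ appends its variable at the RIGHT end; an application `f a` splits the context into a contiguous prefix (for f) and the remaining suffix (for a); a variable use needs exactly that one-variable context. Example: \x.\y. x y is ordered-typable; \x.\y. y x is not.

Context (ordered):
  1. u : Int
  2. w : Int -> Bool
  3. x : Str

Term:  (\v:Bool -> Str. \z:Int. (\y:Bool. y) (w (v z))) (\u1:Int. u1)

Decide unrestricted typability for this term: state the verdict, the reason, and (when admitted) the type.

no — not simply typable
use counts: u: 0; w: 1; x: 0; v (λ-bound): 1; z (λ-bound): 1; y (λ-bound): 1; u1 (λ-bound): 1
uses in reading order: y, w, v, z, u1
typing: ill-typed: argument of type Int where Bool is required
summary: ordered ✗ · linear ✗ · affine ✗ · relevant ✗ · unrestricted ✗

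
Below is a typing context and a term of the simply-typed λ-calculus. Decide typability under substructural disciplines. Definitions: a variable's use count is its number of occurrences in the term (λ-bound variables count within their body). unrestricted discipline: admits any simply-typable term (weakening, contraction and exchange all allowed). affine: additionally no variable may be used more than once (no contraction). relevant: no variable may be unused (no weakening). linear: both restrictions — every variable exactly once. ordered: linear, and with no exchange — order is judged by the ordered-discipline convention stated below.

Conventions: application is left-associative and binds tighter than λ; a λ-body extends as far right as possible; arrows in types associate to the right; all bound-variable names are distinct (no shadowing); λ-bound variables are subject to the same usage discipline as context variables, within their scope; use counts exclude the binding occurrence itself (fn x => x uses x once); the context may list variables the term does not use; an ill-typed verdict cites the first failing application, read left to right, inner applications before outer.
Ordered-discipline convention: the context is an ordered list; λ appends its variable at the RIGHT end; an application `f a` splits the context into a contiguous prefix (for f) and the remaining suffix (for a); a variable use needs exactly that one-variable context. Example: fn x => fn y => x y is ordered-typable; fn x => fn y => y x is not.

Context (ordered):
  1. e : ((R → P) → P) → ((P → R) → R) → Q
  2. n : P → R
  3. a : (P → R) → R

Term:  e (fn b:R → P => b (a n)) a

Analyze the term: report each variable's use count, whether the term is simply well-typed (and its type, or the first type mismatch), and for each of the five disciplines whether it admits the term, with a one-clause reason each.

use counts: e=1; n=1; a=2; b (bound)=1
uses in reading order: e, b, a, n, a
typing: well-typed at Q
ordered: ✗, needs contraction — a ×2
linear: ✗, needs contraction — a ×2
affine: ✗, needs contraction — a ×2
relevant: ✓, every one of e, n, a, b appears
unrestricted: ✓, simply typable at Q; W, C, E all held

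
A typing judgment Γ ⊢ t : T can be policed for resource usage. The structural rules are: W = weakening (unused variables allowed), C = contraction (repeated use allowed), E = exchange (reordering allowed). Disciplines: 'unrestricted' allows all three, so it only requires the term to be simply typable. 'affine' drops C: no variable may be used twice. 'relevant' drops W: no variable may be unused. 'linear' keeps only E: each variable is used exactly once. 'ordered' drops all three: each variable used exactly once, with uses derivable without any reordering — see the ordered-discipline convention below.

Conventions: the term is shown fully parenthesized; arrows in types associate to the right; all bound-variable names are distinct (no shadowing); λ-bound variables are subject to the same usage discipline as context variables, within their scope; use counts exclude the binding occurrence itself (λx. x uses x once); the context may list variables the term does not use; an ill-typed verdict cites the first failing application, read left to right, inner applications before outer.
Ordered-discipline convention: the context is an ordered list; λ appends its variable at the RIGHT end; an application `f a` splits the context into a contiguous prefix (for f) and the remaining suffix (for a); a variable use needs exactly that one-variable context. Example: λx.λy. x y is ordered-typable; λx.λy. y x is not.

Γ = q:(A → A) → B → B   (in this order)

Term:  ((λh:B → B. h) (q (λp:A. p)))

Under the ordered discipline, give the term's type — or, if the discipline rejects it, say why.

term : B → B
usage: q: 1×; h (λ-bound): 1×; p (λ-bound): 1×
use order (left to right): h, q, p
typing: well-typed at B → B
across the five disciplines: ordered ✓; linear ✓; affine ✓; relevant ✓; unrestricted ✓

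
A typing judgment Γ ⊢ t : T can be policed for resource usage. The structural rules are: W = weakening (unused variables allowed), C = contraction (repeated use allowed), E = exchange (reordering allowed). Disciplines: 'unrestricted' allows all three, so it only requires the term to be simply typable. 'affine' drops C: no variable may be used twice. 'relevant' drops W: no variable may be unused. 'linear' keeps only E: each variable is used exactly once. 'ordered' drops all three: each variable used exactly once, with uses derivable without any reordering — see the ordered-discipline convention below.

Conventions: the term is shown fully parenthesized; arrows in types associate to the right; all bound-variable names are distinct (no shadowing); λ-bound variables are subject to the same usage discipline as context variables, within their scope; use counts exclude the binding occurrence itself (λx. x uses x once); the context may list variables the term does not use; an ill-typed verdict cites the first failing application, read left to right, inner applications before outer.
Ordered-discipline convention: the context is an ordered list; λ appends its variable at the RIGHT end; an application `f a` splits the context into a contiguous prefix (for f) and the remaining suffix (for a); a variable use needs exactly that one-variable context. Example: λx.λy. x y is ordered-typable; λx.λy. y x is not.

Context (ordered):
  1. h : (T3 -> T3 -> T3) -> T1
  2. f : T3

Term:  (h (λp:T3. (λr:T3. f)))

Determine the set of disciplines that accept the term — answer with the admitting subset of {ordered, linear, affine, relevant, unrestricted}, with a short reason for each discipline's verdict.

accepted by: affine, unrestricted
variable uses: h=1; f=1; p (λ-bound)=0; r (λ-bound)=0
use order (left to right): h, f
typing: well-typed — term : T1
ordered: ✗, needs weakening: p, r unused
linear: ✗, needs weakening: p, r unused
affine: ✓, none of h, f, p, r used more than once
relevant: ✗, needs weakening: p, r unused
unrestricted: ✓, typability at T1 is all that's needed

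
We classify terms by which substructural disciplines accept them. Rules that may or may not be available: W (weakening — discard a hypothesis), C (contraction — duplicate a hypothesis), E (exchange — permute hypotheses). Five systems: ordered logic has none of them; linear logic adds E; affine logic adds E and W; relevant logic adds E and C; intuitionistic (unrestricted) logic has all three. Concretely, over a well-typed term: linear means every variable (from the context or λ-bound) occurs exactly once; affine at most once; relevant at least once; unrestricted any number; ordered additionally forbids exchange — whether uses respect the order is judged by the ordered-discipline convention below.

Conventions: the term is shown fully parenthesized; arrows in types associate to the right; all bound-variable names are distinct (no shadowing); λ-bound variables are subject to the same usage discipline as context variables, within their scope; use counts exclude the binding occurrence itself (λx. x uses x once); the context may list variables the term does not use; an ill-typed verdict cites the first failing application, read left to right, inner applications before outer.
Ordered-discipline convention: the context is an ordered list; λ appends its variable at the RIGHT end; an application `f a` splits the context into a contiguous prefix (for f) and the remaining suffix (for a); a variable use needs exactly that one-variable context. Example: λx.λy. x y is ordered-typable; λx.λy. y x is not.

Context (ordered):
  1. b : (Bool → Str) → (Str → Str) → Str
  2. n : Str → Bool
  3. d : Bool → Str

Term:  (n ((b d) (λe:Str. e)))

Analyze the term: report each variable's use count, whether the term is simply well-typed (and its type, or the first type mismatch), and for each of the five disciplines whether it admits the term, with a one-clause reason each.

variable uses: b: 1; n: 1; d: 1; e [bound]: 1
order of uses: n, b, d, e
typing: well-typed — term : Bool
ordered ✗ (no contiguous prefix/suffix split fits n, b, d, e)
linear ✓ (single use per variable (b, n, d, e))
affine ✓ (at most one use each (b, n, d, e))
relevant ✓ (at least one use each (b, n, d, e))
unrestricted ✓ (typability at Bool is all that's needed)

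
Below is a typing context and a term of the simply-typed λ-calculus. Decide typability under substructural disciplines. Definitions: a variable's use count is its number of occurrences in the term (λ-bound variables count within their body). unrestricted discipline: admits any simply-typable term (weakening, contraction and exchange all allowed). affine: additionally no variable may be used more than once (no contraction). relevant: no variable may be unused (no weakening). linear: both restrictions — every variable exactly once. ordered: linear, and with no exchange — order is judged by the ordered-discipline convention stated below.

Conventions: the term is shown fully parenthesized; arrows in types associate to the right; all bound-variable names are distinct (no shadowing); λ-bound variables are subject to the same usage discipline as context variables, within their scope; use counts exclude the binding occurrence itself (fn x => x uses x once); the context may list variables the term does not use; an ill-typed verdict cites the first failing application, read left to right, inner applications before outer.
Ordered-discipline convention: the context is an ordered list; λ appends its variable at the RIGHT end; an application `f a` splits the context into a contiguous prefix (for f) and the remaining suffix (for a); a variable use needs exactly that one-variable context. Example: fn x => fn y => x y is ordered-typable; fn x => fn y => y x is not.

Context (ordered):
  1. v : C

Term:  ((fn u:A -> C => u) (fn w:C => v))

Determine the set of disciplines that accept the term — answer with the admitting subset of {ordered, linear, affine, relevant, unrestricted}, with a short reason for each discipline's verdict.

admitted in: none
usage: v: 1×, u (bound): 1×, w (bound): 0×
order of uses: u, v
typing: ill-typed: argument of type C -> C where A -> C is required
ordered ✗ (a type mismatch blocks all five)
linear ✗ (the type mismatch rejects it)
affine ✗ (not simply typable)
relevant ✗ (fails simple typing)
unrestricted ✗ (a type mismatch blocks all five)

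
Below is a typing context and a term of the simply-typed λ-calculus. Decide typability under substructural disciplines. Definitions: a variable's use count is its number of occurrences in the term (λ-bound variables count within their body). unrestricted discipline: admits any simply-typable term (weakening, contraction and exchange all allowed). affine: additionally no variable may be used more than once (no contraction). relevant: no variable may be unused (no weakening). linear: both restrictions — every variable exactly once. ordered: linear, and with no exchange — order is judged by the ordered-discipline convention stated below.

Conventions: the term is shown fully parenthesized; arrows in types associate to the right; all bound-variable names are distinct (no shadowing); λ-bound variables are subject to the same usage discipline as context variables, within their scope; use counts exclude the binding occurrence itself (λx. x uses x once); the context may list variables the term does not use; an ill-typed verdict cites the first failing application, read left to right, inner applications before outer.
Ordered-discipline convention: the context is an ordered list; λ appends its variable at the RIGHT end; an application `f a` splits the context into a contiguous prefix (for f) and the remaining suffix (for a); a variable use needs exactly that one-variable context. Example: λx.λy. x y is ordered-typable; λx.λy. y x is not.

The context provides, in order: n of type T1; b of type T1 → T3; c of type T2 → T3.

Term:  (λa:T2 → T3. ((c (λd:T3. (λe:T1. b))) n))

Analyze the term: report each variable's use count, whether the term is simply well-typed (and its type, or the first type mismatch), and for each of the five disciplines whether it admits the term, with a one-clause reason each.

use counts: n: 1×; b: 1×; c: 1×; a [bound]: 0×; d [bound]: 0×; e [bound]: 0×
use order (left to right): c, b, n
typing: ill-typed: an argument T3 → T1 → T1 → T3 mismatches the expected T2
ordered: ✗, a type mismatch blocks all five
linear: ✗, the type mismatch rejects it
affine: ✗, not simply typable
relevant: ✗, fails simple typing
unrestricted: ✗, a type mismatch blocks all five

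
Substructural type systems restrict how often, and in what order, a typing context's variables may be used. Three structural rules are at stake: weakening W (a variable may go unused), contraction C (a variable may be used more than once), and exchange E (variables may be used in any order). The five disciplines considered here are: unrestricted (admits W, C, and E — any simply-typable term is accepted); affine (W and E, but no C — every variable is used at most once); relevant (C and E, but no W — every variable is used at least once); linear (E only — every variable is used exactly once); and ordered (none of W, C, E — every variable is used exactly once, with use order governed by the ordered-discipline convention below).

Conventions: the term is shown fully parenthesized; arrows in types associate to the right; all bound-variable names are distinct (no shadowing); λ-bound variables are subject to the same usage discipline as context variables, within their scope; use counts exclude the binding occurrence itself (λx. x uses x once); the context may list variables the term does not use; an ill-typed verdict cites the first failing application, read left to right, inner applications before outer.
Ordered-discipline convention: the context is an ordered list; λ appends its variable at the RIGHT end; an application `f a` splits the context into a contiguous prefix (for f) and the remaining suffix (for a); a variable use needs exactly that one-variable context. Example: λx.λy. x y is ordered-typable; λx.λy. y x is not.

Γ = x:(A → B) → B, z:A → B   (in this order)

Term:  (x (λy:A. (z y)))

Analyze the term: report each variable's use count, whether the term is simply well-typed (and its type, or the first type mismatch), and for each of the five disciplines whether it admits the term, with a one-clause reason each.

usage: x: 1; z: 1; y (λ-bound): 1
order of uses: x, z, y
typing: well-typed — term : B
ordered ✓ (x, z, y: once each, no exchange needed)
linear ✓ (x, z, y: one use apiece)
affine ✓ (at most one use each (x, z, y))
relevant ✓ (x, z, y: all used, weakening unneeded)
unrestricted ✓ (well-typed at B; no restrictions here)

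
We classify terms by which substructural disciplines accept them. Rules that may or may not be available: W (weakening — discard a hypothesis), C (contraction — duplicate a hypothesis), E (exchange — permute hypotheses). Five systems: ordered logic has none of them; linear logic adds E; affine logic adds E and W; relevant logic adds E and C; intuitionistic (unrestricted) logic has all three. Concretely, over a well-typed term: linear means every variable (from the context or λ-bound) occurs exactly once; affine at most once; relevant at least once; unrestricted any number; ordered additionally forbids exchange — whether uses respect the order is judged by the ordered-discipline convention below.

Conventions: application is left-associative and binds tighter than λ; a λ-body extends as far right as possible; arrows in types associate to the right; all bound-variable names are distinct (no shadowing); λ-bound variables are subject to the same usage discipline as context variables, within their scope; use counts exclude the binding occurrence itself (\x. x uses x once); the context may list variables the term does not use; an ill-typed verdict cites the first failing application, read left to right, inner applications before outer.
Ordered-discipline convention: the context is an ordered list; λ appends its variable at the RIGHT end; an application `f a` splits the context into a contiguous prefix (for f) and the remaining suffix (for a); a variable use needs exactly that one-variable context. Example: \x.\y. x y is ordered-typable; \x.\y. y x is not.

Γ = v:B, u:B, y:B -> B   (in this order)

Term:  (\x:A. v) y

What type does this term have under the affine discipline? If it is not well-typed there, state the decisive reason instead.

not well-typed under affine — a type mismatch blocks all five
usage: v=1, u=0, y=1, x [bound]=0
uses in reading order: v, y
typing: ill-typed: an argument B -> B mismatches the expected A
across the five disciplines: ordered ✗, linear ✗, affine ✗, relevant ✗, unrestricted ✗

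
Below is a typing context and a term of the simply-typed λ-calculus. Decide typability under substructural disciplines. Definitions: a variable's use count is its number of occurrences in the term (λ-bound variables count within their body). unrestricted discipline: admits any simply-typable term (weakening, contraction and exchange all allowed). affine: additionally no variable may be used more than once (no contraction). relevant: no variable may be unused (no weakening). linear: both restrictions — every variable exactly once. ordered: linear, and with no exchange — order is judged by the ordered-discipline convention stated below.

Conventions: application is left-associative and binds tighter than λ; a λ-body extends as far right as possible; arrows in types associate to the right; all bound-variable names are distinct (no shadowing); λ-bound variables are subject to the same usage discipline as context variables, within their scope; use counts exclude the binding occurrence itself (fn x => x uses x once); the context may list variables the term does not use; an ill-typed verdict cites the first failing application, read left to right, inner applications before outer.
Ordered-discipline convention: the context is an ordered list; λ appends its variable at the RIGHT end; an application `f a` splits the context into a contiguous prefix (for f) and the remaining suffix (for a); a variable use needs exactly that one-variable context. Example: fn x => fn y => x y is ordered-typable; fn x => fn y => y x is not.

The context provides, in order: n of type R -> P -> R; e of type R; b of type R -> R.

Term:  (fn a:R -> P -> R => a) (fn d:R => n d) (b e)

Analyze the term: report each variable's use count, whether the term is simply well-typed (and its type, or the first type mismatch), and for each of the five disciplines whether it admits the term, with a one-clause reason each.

usage: n: 1×, e: 1×, b: 1×, a [bound]: 1×, d [bound]: 1×
use order (left to right): a, n, d, b, e
typing: well-typed — term : P -> R
ordered ✗ (no contiguous prefix/suffix split fits a, n, d, b, e)
linear ✓ (single use per variable (n, e, b, a, d))
affine ✓ (n, e, b, a, d: no repeats, contraction unneeded)
relevant ✓ (n, e, b, a, d: all used, weakening unneeded)
unrestricted ✓ (simply typable at P -> R; W, C, E all held)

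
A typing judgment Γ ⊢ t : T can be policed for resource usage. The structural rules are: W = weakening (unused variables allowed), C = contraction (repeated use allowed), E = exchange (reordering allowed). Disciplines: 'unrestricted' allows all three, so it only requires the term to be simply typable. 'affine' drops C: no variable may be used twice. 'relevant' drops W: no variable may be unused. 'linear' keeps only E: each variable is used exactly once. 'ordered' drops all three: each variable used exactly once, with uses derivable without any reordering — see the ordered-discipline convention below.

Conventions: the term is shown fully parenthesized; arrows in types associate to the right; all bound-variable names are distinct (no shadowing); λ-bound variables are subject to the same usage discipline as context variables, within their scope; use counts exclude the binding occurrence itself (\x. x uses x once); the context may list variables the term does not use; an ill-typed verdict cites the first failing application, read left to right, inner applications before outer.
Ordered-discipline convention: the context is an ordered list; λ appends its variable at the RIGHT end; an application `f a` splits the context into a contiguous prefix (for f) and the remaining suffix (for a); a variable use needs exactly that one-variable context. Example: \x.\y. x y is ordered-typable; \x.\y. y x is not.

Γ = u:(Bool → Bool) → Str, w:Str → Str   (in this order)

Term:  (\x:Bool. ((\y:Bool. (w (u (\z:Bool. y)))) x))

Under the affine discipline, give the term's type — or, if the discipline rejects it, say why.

term : Bool → Str
counts: u: 1; w: 1; x [bound]: 1; y [bound]: 1; z [bound]: 0
order of uses: w, u, y, x
typing: the term checks, with type Bool → Str
across the five disciplines: ordered ✗; linear ✗; affine ✓; relevant ✗; unrestricted ✓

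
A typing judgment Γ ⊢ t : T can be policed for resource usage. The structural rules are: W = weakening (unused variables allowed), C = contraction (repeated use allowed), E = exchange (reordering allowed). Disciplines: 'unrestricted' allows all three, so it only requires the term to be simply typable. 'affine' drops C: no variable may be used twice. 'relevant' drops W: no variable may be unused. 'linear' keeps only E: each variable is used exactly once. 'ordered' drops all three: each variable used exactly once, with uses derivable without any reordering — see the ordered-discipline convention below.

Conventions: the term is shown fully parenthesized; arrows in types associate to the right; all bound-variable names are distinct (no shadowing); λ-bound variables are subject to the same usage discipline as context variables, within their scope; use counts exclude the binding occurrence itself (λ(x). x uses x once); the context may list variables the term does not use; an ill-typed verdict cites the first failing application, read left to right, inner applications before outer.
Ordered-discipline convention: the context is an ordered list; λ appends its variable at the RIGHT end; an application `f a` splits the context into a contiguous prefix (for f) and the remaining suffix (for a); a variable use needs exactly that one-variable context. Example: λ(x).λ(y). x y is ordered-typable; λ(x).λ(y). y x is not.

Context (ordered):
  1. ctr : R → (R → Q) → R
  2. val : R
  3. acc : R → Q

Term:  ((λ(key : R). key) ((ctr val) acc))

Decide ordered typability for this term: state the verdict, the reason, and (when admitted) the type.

yes — ctr, val, acc, key: once each, no exchange needed; term : R
counts: ctr: 1, val: 1, acc: 1, key (λ-bound): 1
left-to-right use order: key, ctr, val, acc
typing: the term checks, with type R
summary: ordered ✓ | linear ✓ | affine ✓ | relevant ✓ | unrestricted ✓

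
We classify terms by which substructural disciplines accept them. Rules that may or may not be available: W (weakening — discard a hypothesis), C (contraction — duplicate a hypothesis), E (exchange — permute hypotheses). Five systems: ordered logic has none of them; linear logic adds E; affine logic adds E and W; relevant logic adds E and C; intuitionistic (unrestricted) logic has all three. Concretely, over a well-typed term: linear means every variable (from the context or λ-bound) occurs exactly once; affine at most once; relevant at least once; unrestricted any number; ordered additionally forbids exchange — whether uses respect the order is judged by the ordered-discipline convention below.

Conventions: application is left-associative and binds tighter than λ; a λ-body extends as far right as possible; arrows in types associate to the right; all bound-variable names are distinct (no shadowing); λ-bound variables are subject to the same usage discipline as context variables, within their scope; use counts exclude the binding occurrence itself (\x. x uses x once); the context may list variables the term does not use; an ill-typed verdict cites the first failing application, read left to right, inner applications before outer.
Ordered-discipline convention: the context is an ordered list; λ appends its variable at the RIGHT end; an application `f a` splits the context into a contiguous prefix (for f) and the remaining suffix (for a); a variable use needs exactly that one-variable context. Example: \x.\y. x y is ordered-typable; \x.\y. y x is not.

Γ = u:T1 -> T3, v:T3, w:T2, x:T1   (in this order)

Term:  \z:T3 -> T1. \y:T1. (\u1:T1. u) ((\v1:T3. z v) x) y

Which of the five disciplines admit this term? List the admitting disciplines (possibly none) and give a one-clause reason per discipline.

admitting disciplines: none
use counts: u=1; v=1; w=0; x=1; z (bound)=1; y (bound)=1; u1 (bound)=0; v1 (bound)=0
uses in reading order: u, z, v, x, y
typing: ill-typed: an argument T1 mismatches the expected T3
ordered ✗ (not simply typable)
linear ✗ (fails simple typing)
affine ✗ (a type mismatch blocks all five)
relevant ✗ (the type mismatch rejects it)
unrestricted ✗ (not simply typable)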